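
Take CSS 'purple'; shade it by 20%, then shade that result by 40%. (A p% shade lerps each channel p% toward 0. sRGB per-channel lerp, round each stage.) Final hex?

CSS purple is rgb(128, 0, 128).
Per channel, c → c + 0.2(0 − c):
  R: 128 + 0.2×(0−128) = 128 − 25.6 = 102.4 → 102
  G: 0 + 0.2×(0−0) = 0 + 0 = 0 → 0
  B: 128 − 25.6 = 102.4 → 102
After the shade: rgb(102, 0, 102) = #660066.
A 40% shade moves each channel 40% toward 0:
  R: 102 + 0.4×(0−102) = 102 − 40.8 = 61.2 → 61
  G: 0 + 0.4×(0−0) = 0 + 0 = 0 → 0
  B: 102 − 40.8 = 61.2 → 61
rgb(61, 0, 61) = #3D003D.

#3D003D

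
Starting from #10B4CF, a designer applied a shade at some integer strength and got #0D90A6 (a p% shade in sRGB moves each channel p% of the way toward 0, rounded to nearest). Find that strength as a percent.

20%

#10B4CF is rgb(16, 180, 207); #0D90A6 is rgb(13, 144, 166).
On the B channel (widest range): 166 ≈ 207 + (p/100)(0 − 207), so p ≈ 100×(166 − 207)/(0 − 207) = -4100/-207 = 19.81.
p = 20 reproduces all three channels after rounding.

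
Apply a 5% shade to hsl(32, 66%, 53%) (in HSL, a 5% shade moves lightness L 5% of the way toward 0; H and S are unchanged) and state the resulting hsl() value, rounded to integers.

L moves 5% from 53 toward 0: 53 − 2.65 = 50.35 → 50.
H and S are unchanged.

hsl(32, 66%, 50%)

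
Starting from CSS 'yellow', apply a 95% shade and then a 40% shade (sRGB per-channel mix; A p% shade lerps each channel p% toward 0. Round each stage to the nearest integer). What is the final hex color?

CSS yellow is rgb(255, 255, 0).
Lerp each channel 95% toward 0:
  R: 255 + 0.95×(0−255) = 255 − 242.25 = 12.75 → 13
  G: 255 + 0.95×(0−255) = 255 − 242.25 = 12.75 → 13
  B: 0 + 0 = 0 → 0
After the shade: rgb(13, 13, 0) = #0D0D00.
Per channel, c → c + 0.4(0 − c):
  R: 13 + 0.4×(0−13) = 13 − 5.2 = 7.8 → 8
  G: 13 + 0.4×(0−13) = 13 − 5.2 = 7.8 → 8
  B: 0 + 0.4×(0−0) = 0 + 0 = 0 → 0
rgb(8, 8, 0) = #080800.

#080800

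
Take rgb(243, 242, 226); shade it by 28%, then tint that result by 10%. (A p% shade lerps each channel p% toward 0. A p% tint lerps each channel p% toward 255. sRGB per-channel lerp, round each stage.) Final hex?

#B7B6AC

Lerp each channel 28% toward 0:
  R: 243 + 0.28×(0−243) = 243 − 68.04 = 174.96 → 175
  G: 242 − 67.76 = 174.24 → 174
  B: 226 − 63.28 = 162.72 → 163
After the shade: rgb(175, 174, 163) = #AFAEA3.
Lerp each channel 10% toward 255:
  R: 175 + 0.1×(255−175) = 175 + 8 = 183 → 183
  G: 174 + 8.1 = 182.1 → 182
  B: 163 + 0.1×(255−163) = 163 + 9.2 = 172.2 → 172
rgb(183, 182, 172) = #B7B6AC.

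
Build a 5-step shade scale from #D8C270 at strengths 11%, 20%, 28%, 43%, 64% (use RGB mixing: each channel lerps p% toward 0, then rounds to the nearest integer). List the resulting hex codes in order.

#D8C270 is rgb(216, 194, 112).
11%: (216 − 23.76 = 192.24→192, 194 − 21.34 = 172.66→173, 112 − 12.32 = 99.68→100) → #C0AD64
20%: (216 − 43.2 = 172.8→173, 194 − 38.8 = 155.2→155, 112 − 22.4 = 89.6→90) → #AD9B5A
28%: (216 − 60.48 = 155.52→156, 194 − 54.32 = 139.68→140, 112 − 31.36 = 80.64→81) → #9C8C51
43%: (216 − 92.88 = 123.12→123, 194 − 83.42 = 110.58→111, 112 − 48.16 = 63.84→64) → #7B6F40
64%: (216 − 138.24 = 77.76→78, 194 − 124.16 = 69.84→70, 112 − 71.68 = 40.32→40) → #4E4628

#C0AD64, #AD9B5A, #9C8C51, #7B6F40, #4E4628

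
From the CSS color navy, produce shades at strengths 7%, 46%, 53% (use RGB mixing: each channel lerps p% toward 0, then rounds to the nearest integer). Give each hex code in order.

CSS navy is rgb(0, 0, 128).
7%: (0→0, 0→0, 128 − 8.96 = 119.04→119) → #000077
46%: (0→0, 0→0, 128 − 58.88 = 69.12→69) → #000045
53%: (0→0, 0→0, 128 − 67.84 = 60.16→60) → #00003c

#000077, #000045, #00003c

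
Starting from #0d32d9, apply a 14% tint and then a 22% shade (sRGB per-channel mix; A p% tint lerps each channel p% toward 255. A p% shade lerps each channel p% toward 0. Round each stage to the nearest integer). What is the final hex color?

#0d32d9 is rgb(13, 50, 217).
Lerp each channel 14% toward 255:
  R: 13 + 0.14×(255−13) = 13 + 33.88 = 46.88 → 47
  G: 50 + 28.7 = 78.7 → 79
  B: 217 + 0.14×(255−217) = 217 + 5.32 = 222.32 → 222
After the tint: rgb(47, 79, 222) = #2f4fde.
Per channel, c → c + 0.22(0 − c):
  R: 47 − 10.34 = 36.66 → 37
  G: 79 + 0.22×(0−79) = 79 − 17.38 = 61.62 → 62
  B: 222 + 0.22×(0−222) = 222 − 48.84 = 173.16 → 173
rgb(37, 62, 173) = #253ead.

#253ead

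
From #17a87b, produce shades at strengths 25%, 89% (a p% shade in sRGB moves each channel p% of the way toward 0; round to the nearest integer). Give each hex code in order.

#117e5c, #03120e

#17a87b is rgb(23, 168, 123).
25%: (23 − 5.75 = 17.25→17, 168 − 42 = 126→126, 123 − 30.75 = 92.25→92) → #117e5c
89%: (23 − 20.47 = 2.53→3, 168 − 149.52 = 18.48→18, 123 − 109.47 = 13.53→14) → #03120e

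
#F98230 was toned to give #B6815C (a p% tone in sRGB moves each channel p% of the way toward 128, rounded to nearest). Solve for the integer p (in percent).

55%

#F98230 is rgb(249, 130, 48); #B6815C is rgb(182, 129, 92).
On the R channel (widest range): 182 ≈ 249 + (p/100)(128 − 249), so p ≈ 100×(182 − 249)/(128 − 249) = -6700/-121 = 55.37.
p = 55 reproduces all three channels after rounding.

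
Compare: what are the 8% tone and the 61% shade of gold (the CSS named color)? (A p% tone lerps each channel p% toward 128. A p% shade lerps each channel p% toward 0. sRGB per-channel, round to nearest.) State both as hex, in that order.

CSS gold is rgb(255, 215, 0).
8% tone:
  R: 255 + 0.08×(128−255) = 255 − 10.16 = 244.84 → 245
  G: 215 + 0.08×(128−215) = 215 − 6.96 = 208.04 → 208
  B: 0 + 10.24 = 10.24 → 10
  → #F5D00A
61% shade:
  R: 255 − 155.55 = 99.45 → 99
  G: 215 + 0.61×(0−215) = 215 − 131.15 = 83.85 → 84
  B: 0 + 0.61×(0−0) = 0 + 0 = 0 → 0
  → #635400

#F5D00A, #635400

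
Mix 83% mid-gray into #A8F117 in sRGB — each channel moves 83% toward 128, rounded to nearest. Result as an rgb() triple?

rgb(135, 147, 110)

#A8F117 is rgb(168, 241, 23).
Lerp each channel 83% toward 128:
  R: 168 + 0.83×(128−168) = 168 − 33.2 = 134.8 → 135
  G: 241 − 93.79 = 147.21 → 147
  B: 23 + 0.83×(128−23) = 23 + 87.15 = 110.15 → 110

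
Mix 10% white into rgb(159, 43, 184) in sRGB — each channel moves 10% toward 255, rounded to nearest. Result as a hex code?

A 10% tint moves each channel 10% toward 255:
  R: 159 + 9.6 = 168.6 → 169
  G: 43 + 21.2 = 64.2 → 64
  B: 184 + 7.1 = 191.1 → 191
rgb(169, 64, 191) = #a940bf.

#a940bf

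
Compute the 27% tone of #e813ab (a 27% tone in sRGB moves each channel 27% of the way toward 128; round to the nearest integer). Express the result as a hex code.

#cc309f

#e813ab is rgb(232, 19, 171).
Lerp each channel 27% toward 128:
  R: 232 + 0.27×(128−232) = 232 − 28.08 = 203.92 → 204
  G: 19 + 0.27×(128−19) = 19 + 29.43 = 48.43 → 48
  B: 171 + 0.27×(128−171) = 171 − 11.61 = 159.39 → 159
rgb(204, 48, 159) = #cc309f.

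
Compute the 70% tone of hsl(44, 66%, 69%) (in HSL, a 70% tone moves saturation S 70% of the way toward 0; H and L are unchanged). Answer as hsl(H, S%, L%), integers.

S moves 70% from 66 toward 0: 66 − 46.2 = 19.8 → 20.
H and L are unchanged.

hsl(44, 20%, 69%)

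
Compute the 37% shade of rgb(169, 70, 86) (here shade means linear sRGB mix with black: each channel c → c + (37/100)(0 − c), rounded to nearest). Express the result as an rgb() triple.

rgb(106, 44, 54)

Lerp each channel 37% toward 0:
  R: 169 + 0.37×(0−169) = 169 − 62.53 = 106.47 → 106
  G: 70 − 25.9 = 44.1 → 44
  B: 86 − 31.82 = 54.18 → 54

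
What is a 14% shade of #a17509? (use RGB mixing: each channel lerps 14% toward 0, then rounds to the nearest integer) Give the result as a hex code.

#8a6508

#a17509 is rgb(161, 117, 9).
Lerp each channel 14% toward 0:
  R: 161 − 22.54 = 138.46 → 138
  G: 117 + 0.14×(0−117) = 117 − 16.38 = 100.62 → 101
  B: 9 + 0.14×(0−9) = 9 − 1.26 = 7.74 → 8
rgb(138, 101, 8) = #8a6508.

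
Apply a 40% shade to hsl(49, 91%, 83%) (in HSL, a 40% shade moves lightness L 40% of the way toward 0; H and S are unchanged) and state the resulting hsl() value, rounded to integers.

L moves 40% from 83 toward 0: 83 − 33.2 = 49.8 → 50.
H and S are unchanged.

hsl(49, 91%, 50%)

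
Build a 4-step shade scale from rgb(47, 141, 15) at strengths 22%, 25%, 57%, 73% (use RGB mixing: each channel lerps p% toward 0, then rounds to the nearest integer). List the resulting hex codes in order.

#256e0c, #236a0b, #143d06, #0d2604

22%: (47 − 10.34 = 36.66→37, 141 − 31.02 = 109.98→110, 15 − 3.3 = 11.7→12) → #256e0c
25%: (47 − 11.75 = 35.25→35, 141 − 35.25 = 105.75→106, 15 − 3.75 = 11.25→11) → #236a0b
57%: (47 − 26.79 = 20.21→20, 141 − 80.37 = 60.63→61, 15 − 8.55 = 6.45→6) → #143d06
73%: (47 − 34.31 = 12.69→13, 141 − 102.93 = 38.07→38, 15 − 10.95 = 4.05→4) → #0d2604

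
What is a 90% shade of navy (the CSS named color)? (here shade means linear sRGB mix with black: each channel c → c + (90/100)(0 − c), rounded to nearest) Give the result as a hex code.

#00000d

CSS navy is rgb(0, 0, 128).
A 90% shade moves each channel 90% toward 0:
  R: 0 + 0.9×(0−0) = 0 + 0 = 0 → 0
  G: 0 + 0.9×(0−0) = 0 + 0 = 0 → 0
  B: 128 + 0.9×(0−128) = 128 − 115.2 = 12.8 → 13
rgb(0, 0, 13) = #00000d.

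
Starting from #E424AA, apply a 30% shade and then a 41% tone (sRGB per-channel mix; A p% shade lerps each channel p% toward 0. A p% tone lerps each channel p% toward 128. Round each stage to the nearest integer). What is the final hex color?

#E424AA is rgb(228, 36, 170).
Lerp each channel 30% toward 0:
  R: 228 + 0.3×(0−228) = 228 − 68.4 = 159.6 → 160
  G: 36 + 0.3×(0−36) = 36 − 10.8 = 25.2 → 25
  B: 170 − 51 = 119 → 119
After the shade: rgb(160, 25, 119) = #A01977.
Per channel, c → c + 0.41(128 − c):
  R: 160 + 0.41×(128−160) = 160 − 13.12 = 146.88 → 147
  G: 25 + 42.23 = 67.23 → 67
  B: 119 + 0.41×(128−119) = 119 + 3.69 = 122.69 → 123
rgb(147, 67, 123) = #93437B.

#93437B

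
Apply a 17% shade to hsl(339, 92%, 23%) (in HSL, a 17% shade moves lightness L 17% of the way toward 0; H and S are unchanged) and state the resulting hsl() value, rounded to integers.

L moves 17% from 23 toward 0: 23 − 3.91 = 19.09 → 19.
H and S are unchanged.

hsl(339, 92%, 19%)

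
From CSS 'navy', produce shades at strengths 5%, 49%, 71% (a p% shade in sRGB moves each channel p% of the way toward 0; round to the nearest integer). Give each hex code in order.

#00007A, #000041, #000025

CSS navy is rgb(0, 0, 128).
5%: (0→0, 0→0, 128 − 6.4 = 121.6→122) → #00007A
49%: (0→0, 0→0, 128 − 62.72 = 65.28→65) → #000041
71%: (0→0, 0→0, 128 − 90.88 = 37.12→37) → #000025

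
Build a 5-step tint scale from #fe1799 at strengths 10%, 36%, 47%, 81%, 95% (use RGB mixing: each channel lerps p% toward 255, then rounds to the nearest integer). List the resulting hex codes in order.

#fe2ea3, #fe6bbe, #fe84c9, #ffd3ec, #fff3fa

#fe1799 is rgb(254, 23, 153).
10%: (254→254, 23 + 23.2 = 46.2→46, 153 + 10.2 = 163.2→163) → #fe2ea3
36%: (254→254, 23 + 83.52 = 106.52→107, 153 + 36.72 = 189.72→190) → #fe6bbe
47%: (254→254, 23 + 109.04 = 132.04→132, 153 + 47.94 = 200.94→201) → #fe84c9
81%: (254 + 0.81 = 254.81→255, 23 + 187.92 = 210.92→211, 153 + 82.62 = 235.62→236) → #ffd3ec
95%: (254 + 0.95 = 254.95→255, 23 + 220.4 = 243.4→243, 153 + 96.9 = 249.9→250) → #fff3fa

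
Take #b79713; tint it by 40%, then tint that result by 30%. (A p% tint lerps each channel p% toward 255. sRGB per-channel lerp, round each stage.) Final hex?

#b79713 is rgb(183, 151, 19).
Lerp each channel 40% toward 255:
  R: 183 + 0.4×(255−183) = 183 + 28.8 = 211.8 → 212
  G: 151 + 0.4×(255−151) = 151 + 41.6 = 192.6 → 193
  B: 19 + 0.4×(255−19) = 19 + 94.4 = 113.4 → 113
After the tint: rgb(212, 193, 113) = #d4c171.
A 30% tint moves each channel 30% toward 255:
  R: 212 + 12.9 = 224.9 → 225
  G: 193 + 18.6 = 211.6 → 212
  B: 113 + 0.3×(255−113) = 113 + 42.6 = 155.6 → 156
rgb(225, 212, 156) = #e1d49c.

#e1d49c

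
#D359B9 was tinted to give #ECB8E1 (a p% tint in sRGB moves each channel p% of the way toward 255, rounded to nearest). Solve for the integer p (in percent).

57%

#D359B9 is rgb(211, 89, 185); #ECB8E1 is rgb(236, 184, 225).
On the G channel (widest range): 184 ≈ 89 + (p/100)(255 − 89), so p ≈ 100×(184 − 89)/(255 − 89) = 9500/166 = 57.23.
p = 57 reproduces all three channels after rounding.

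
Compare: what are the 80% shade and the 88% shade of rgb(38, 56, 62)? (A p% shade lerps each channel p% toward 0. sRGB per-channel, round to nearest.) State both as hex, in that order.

#080b0c, #050707

80% shade:
  R: 38 + 0.8×(0−38) = 38 − 30.4 = 7.6 → 8
  G: 56 + 0.8×(0−56) = 56 − 44.8 = 11.2 → 11
  B: 62 + 0.8×(0−62) = 62 − 49.6 = 12.4 → 12
  → #080b0c
88% shade:
  R: 38 − 33.44 = 4.56 → 5
  G: 56 + 0.88×(0−56) = 56 − 49.28 = 6.72 → 7
  B: 62 + 0.88×(0−62) = 62 − 54.56 = 7.44 → 7
  → #050707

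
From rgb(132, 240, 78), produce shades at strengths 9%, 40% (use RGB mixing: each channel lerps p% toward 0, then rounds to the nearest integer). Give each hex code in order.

#78DA47, #4F902F

9%: (132 − 11.88 = 120.12→120, 240 − 21.6 = 218.4→218, 78 − 7.02 = 70.98→71) → #78DA47
40%: (132 − 52.8 = 79.2→79, 240 − 96 = 144→144, 78 − 31.2 = 46.8→47) → #4F902F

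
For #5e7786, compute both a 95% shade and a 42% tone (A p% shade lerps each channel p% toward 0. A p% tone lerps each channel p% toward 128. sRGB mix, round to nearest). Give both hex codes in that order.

#5e7786 is rgb(94, 119, 134).
95% shade:
  R: 94 + 0.95×(0−94) = 94 − 89.3 = 4.7 → 5
  G: 119 + 0.95×(0−119) = 119 − 113.05 = 5.95 → 6
  B: 134 + 0.95×(0−134) = 134 − 127.3 = 6.7 → 7
  → #050607
42% tone:
  R: 94 + 0.42×(128−94) = 94 + 14.28 = 108.28 → 108
  G: 119 + 3.78 = 122.78 → 123
  B: 134 + 0.42×(128−134) = 134 − 2.52 = 131.48 → 131
  → #6c7b83

#050607, #6c7b83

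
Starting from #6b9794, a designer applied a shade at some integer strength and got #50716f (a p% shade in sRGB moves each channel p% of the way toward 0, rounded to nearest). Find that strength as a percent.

25%

#6b9794 is rgb(107, 151, 148); #50716f is rgb(80, 113, 111).
On the G channel (widest range): 113 ≈ 151 + (p/100)(0 − 151), so p ≈ 100×(113 − 151)/(0 − 151) = -3800/-151 = 25.17.
p = 25 reproduces all three channels after rounding.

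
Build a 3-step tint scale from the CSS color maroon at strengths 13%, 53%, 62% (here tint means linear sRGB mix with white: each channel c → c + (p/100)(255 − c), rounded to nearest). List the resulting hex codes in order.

#912121, #C38787, #CF9E9E

CSS maroon is rgb(128, 0, 0).
13%: (128 + 16.51 = 144.51→145, 0 + 33.15 = 33.15→33, 0 + 33.15 = 33.15→33) → #912121
53%: (128 + 67.31 = 195.31→195, 0 + 135.15 = 135.15→135, 0 + 135.15 = 135.15→135) → #C38787
62%: (128 + 78.74 = 206.74→207, 0 + 158.1 = 158.1→158, 0 + 158.1 = 158.1→158) → #CF9E9E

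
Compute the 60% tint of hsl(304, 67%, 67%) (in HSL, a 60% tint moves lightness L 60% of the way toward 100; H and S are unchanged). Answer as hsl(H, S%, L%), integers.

hsl(304, 67%, 87%)

L moves 60% from 67 toward 100: 67 + 19.8 = 86.8 → 87.
H and S are unchanged.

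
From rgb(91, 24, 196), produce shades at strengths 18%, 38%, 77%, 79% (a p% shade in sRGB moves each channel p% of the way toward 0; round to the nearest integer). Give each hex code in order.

18%: (91 − 16.38 = 74.62→75, 24 − 4.32 = 19.68→20, 196 − 35.28 = 160.72→161) → #4b14a1
38%: (91 − 34.58 = 56.42→56, 24 − 9.12 = 14.88→15, 196 − 74.48 = 121.52→122) → #380f7a
77%: (91 − 70.07 = 20.93→21, 24 − 18.48 = 5.52→6, 196 − 150.92 = 45.08→45) → #15062d
79%: (91 − 71.89 = 19.11→19, 24 − 18.96 = 5.04→5, 196 − 154.84 = 41.16→41) → #130529

#4b14a1, #380f7a, #15062d, #130529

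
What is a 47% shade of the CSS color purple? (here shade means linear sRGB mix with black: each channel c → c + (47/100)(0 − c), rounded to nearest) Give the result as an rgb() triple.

rgb(68, 0, 68)

CSS purple is rgb(128, 0, 128).
A 47% shade moves each channel 47% toward 0:
  R: 128 − 60.16 = 67.84 → 68
  G: 0 + 0 = 0 → 0
  B: 128 + 0.47×(0−128) = 128 − 60.16 = 67.84 → 68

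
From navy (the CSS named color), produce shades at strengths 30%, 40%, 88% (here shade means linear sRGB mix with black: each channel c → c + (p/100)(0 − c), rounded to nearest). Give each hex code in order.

CSS navy is rgb(0, 0, 128).
30%: (0→0, 0→0, 128 − 38.4 = 89.6→90) → #00005A
40%: (0→0, 0→0, 128 − 51.2 = 76.8→77) → #00004D
88%: (0→0, 0→0, 128 − 112.64 = 15.36→15) → #00000F

#00005A, #00004D, #00000F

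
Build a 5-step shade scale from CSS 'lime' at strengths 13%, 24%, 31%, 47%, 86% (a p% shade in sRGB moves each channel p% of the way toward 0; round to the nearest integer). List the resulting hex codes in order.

CSS lime is rgb(0, 255, 0).
13%: (0→0, 255 − 33.15 = 221.85→222, 0→0) → #00DE00
24%: (0→0, 255 − 61.2 = 193.8→194, 0→0) → #00C200
31%: (0→0, 255 − 79.05 = 175.95→176, 0→0) → #00B000
47%: (0→0, 255 − 119.85 = 135.15→135, 0→0) → #008700
86%: (0→0, 255 − 219.3 = 35.7→36, 0→0) → #002400

#00DE00, #00C200, #00B000, #008700, #002400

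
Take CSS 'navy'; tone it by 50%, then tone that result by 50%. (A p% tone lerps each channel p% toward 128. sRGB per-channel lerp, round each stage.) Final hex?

CSS navy is rgb(0, 0, 128).
A 50% tone moves each channel 50% toward 128:
  R: 0 + 64 = 64 → 64
  G: 0 + 0.5×(128−0) = 0 + 64 = 64 → 64
  B: 128 + 0.5×(128−128) = 128 + 0 = 128 → 128
After the tone: rgb(64, 64, 128) = #404080.
Lerp each channel 50% toward 128:
  R: 64 + 0.5×(128−64) = 64 + 32 = 96 → 96
  G: 64 + 0.5×(128−64) = 64 + 32 = 96 → 96
  B: 128 + 0 = 128 → 128
rgb(96, 96, 128) = #606080.

#606080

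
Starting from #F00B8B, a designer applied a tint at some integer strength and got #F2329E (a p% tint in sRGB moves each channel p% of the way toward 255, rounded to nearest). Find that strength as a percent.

16%

#F00B8B is rgb(240, 11, 139); #F2329E is rgb(242, 50, 158).
On the G channel (widest range): 50 ≈ 11 + (p/100)(255 − 11), so p ≈ 100×(50 − 11)/(255 − 11) = 3900/244 = 15.98.
p = 16 reproduces all three channels after rounding.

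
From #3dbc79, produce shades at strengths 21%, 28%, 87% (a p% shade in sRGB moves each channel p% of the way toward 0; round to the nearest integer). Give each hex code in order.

#3dbc79 is rgb(61, 188, 121).
21%: (61 − 12.81 = 48.19→48, 188 − 39.48 = 148.52→149, 121 − 25.41 = 95.59→96) → #309560
28%: (61 − 17.08 = 43.92→44, 188 − 52.64 = 135.36→135, 121 − 33.88 = 87.12→87) → #2c8757
87%: (61 − 53.07 = 7.93→8, 188 − 163.56 = 24.44→24, 121 − 105.27 = 15.73→16) → #081810

#309560, #2c8757, #081810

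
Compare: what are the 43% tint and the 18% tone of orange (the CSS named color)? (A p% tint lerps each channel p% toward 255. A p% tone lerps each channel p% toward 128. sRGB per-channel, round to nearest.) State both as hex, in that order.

CSS orange is rgb(255, 165, 0).
43% tint:
  R: 255 + 0.43×(255−255) = 255 + 0 = 255 → 255
  G: 165 + 0.43×(255−165) = 165 + 38.7 = 203.7 → 204
  B: 0 + 0.43×(255−0) = 0 + 109.65 = 109.65 → 110
  → #FFCC6E
18% tone:
  R: 255 + 0.18×(128−255) = 255 − 22.86 = 232.14 → 232
  G: 165 − 6.66 = 158.34 → 158
  B: 0 + 23.04 = 23.04 → 23
  → #E89E17

#FFCC6E, #E89E17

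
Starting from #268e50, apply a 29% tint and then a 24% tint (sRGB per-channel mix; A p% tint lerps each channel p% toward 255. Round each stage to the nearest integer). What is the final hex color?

#8ac2a1

#268e50 is rgb(38, 142, 80).
Lerp each channel 29% toward 255:
  R: 38 + 0.29×(255−38) = 38 + 62.93 = 100.93 → 101
  G: 142 + 32.77 = 174.77 → 175
  B: 80 + 0.29×(255−80) = 80 + 50.75 = 130.75 → 131
After the tint: rgb(101, 175, 131) = #65af83.
Lerp each channel 24% toward 255:
  R: 101 + 0.24×(255−101) = 101 + 36.96 = 137.96 → 138
  G: 175 + 0.24×(255−175) = 175 + 19.2 = 194.2 → 194
  B: 131 + 29.76 = 160.76 → 161
rgb(138, 194, 161) = #8ac2a1.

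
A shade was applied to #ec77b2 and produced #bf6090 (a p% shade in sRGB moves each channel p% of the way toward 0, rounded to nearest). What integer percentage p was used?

19%

#ec77b2 is rgb(236, 119, 178); #bf6090 is rgb(191, 96, 144).
On the R channel (widest range): 191 ≈ 236 + (p/100)(0 − 236), so p ≈ 100×(191 − 236)/(0 − 236) = -4500/-236 = 19.07.
p = 19 reproduces all three channels after rounding.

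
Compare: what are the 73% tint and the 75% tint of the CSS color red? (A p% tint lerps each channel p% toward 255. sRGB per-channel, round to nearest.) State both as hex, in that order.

#FFBABA, #FFBFBF

CSS red is rgb(255, 0, 0).
73% tint:
  R: 255 + 0.73×(255−255) = 255 + 0 = 255 → 255
  G: 0 + 0.73×(255−0) = 0 + 186.15 = 186.15 → 186
  B: 0 + 0.73×(255−0) = 0 + 186.15 = 186.15 → 186
  → #FFBABA
75% tint:
  R: 255 + 0.75×(255−255) = 255 + 0 = 255 → 255
  G: 0 + 191.25 = 191.25 → 191
  B: 0 + 191.25 = 191.25 → 191
  → #FFBFBF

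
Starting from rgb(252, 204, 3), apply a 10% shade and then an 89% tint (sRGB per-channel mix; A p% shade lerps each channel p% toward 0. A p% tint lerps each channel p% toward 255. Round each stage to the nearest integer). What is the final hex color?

Per channel, c → c + 0.1(0 − c):
  R: 252 + 0.1×(0−252) = 252 − 25.2 = 226.8 → 227
  G: 204 + 0.1×(0−204) = 204 − 20.4 = 183.6 → 184
  B: 3 − 0.3 = 2.7 → 3
After the shade: rgb(227, 184, 3) = #E3B803.
An 89% tint moves each channel 89% toward 255:
  R: 227 + 24.92 = 251.92 → 252
  G: 184 + 0.89×(255−184) = 184 + 63.19 = 247.19 → 247
  B: 3 + 0.89×(255−3) = 3 + 224.28 = 227.28 → 227
rgb(252, 247, 227) = #FCF7E3.

#FCF7E3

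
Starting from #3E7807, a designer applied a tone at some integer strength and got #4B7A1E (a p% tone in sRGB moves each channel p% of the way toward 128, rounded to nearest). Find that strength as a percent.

#3E7807 is rgb(62, 120, 7); #4B7A1E is rgb(75, 122, 30).
On the B channel (widest range): 30 ≈ 7 + (p/100)(128 − 7), so p ≈ 100×(30 − 7)/(128 − 7) = 2300/121 = 19.01.
p = 19 reproduces all three channels after rounding.

19%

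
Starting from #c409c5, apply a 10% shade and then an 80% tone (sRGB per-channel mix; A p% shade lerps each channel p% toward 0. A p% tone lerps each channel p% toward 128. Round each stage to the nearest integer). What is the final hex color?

#c409c5 is rgb(196, 9, 197).
Per channel, c → c + 0.1(0 − c):
  R: 196 − 19.6 = 176.4 → 176
  G: 9 + 0.1×(0−9) = 9 − 0.9 = 8.1 → 8
  B: 197 + 0.1×(0−197) = 197 − 19.7 = 177.3 → 177
After the shade: rgb(176, 8, 177) = #b008b1.
Lerp each channel 80% toward 128:
  R: 176 + 0.8×(128−176) = 176 − 38.4 = 137.6 → 138
  G: 8 + 96 = 104 → 104
  B: 177 + 0.8×(128−177) = 177 − 39.2 = 137.8 → 138
rgb(138, 104, 138) = #8a688a.

#8a688a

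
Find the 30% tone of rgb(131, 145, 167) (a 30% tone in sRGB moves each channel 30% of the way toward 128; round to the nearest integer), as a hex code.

#828C9B

A 30% tone moves each channel 30% toward 128:
  R: 131 + 0.3×(128−131) = 131 − 0.9 = 130.1 → 130
  G: 145 + 0.3×(128−145) = 145 − 5.1 = 139.9 → 140
  B: 167 + 0.3×(128−167) = 167 − 11.7 = 155.3 → 155
rgb(130, 140, 155) = #828C9B.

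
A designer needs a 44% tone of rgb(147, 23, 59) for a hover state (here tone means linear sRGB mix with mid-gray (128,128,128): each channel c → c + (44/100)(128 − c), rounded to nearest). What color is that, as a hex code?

#8B4559

Per channel, c → c + 0.44(128 − c):
  R: 147 − 8.36 = 138.64 → 139
  G: 23 + 46.2 = 69.2 → 69
  B: 59 + 30.36 = 89.36 → 89
rgb(139, 69, 89) = #8B4559.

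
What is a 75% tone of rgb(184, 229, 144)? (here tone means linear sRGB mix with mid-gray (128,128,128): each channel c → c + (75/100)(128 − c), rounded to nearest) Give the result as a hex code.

Lerp each channel 75% toward 128:
  R: 184 + 0.75×(128−184) = 184 − 42 = 142 → 142
  G: 229 − 75.75 = 153.25 → 153
  B: 144 + 0.75×(128−144) = 144 − 12 = 132 → 132
rgb(142, 153, 132) = #8E9984.

#8E9984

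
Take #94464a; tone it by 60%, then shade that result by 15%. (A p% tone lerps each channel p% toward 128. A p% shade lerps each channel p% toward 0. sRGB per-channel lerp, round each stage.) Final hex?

#94464a is rgb(148, 70, 74).
Per channel, c → c + 0.6(128 − c):
  R: 148 + 0.6×(128−148) = 148 − 12 = 136 → 136
  G: 70 + 34.8 = 104.8 → 105
  B: 74 + 0.6×(128−74) = 74 + 32.4 = 106.4 → 106
After the tone: rgb(136, 105, 106) = #88696a.
A 15% shade moves each channel 15% toward 0:
  R: 136 + 0.15×(0−136) = 136 − 20.4 = 115.6 → 116
  G: 105 − 15.75 = 89.25 → 89
  B: 106 − 15.9 = 90.1 → 90
rgb(116, 89, 90) = #74595a.

#74595a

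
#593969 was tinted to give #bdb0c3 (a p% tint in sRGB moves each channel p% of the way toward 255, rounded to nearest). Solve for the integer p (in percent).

#593969 is rgb(89, 57, 105); #bdb0c3 is rgb(189, 176, 195).
On the G channel (widest range): 176 ≈ 57 + (p/100)(255 − 57), so p ≈ 100×(176 − 57)/(255 − 57) = 11900/198 = 60.10.
p = 60 reproduces all three channels after rounding.

60%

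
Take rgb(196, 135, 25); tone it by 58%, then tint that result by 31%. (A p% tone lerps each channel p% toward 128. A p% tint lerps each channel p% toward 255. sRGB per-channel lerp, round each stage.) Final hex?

#BBA98A

Lerp each channel 58% toward 128:
  R: 196 − 39.44 = 156.56 → 157
  G: 135 − 4.06 = 130.94 → 131
  B: 25 + 0.58×(128−25) = 25 + 59.74 = 84.74 → 85
After the tone: rgb(157, 131, 85) = #9D8355.
A 31% tint moves each channel 31% toward 255:
  R: 157 + 0.31×(255−157) = 157 + 30.38 = 187.38 → 187
  G: 131 + 38.44 = 169.44 → 169
  B: 85 + 52.7 = 137.7 → 138
rgb(187, 169, 138) = #BBA98A.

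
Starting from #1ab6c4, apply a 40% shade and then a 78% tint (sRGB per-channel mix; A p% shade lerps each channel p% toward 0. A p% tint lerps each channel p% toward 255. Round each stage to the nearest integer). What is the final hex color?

#1ab6c4 is rgb(26, 182, 196).
Lerp each channel 40% toward 0:
  R: 26 + 0.4×(0−26) = 26 − 10.4 = 15.6 → 16
  G: 182 − 72.8 = 109.2 → 109
  B: 196 − 78.4 = 117.6 → 118
After the shade: rgb(16, 109, 118) = #106d76.
Lerp each channel 78% toward 255:
  R: 16 + 186.42 = 202.42 → 202
  G: 109 + 113.88 = 222.88 → 223
  B: 118 + 0.78×(255−118) = 118 + 106.86 = 224.86 → 225
rgb(202, 223, 225) = #cadfe1.

#cadfe1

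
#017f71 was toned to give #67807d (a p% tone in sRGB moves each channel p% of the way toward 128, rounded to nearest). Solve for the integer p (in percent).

#017f71 is rgb(1, 127, 113); #67807d is rgb(103, 128, 125).
On the R channel (widest range): 103 ≈ 1 + (p/100)(128 − 1), so p ≈ 100×(103 − 1)/(128 − 1) = 10200/127 = 80.31.
p = 80 reproduces all three channels after rounding.

80%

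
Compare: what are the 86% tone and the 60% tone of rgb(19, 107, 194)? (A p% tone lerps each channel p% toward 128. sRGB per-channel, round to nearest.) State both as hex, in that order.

86% tone:
  R: 19 + 0.86×(128−19) = 19 + 93.74 = 112.74 → 113
  G: 107 + 0.86×(128−107) = 107 + 18.06 = 125.06 → 125
  B: 194 + 0.86×(128−194) = 194 − 56.76 = 137.24 → 137
  → #717d89
60% tone:
  R: 19 + 0.6×(128−19) = 19 + 65.4 = 84.4 → 84
  G: 107 + 0.6×(128−107) = 107 + 12.6 = 119.6 → 120
  B: 194 + 0.6×(128−194) = 194 − 39.6 = 154.4 → 154
  → #54789a

#717d89, #54789a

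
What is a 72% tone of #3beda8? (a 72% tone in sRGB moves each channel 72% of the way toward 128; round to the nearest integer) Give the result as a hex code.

#6d9f8b

#3beda8 is rgb(59, 237, 168).
Per channel, c → c + 0.72(128 − c):
  R: 59 + 49.68 = 108.68 → 109
  G: 237 − 78.48 = 158.52 → 159
  B: 168 + 0.72×(128−168) = 168 − 28.8 = 139.2 → 139
rgb(109, 159, 139) = #6d9f8b.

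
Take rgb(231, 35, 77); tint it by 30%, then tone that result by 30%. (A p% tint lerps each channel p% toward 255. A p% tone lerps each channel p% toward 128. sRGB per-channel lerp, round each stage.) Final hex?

Per channel, c → c + 0.3(255 − c):
  R: 231 + 7.2 = 238.2 → 238
  G: 35 + 0.3×(255−35) = 35 + 66 = 101 → 101
  B: 77 + 0.3×(255−77) = 77 + 53.4 = 130.4 → 130
After the tint: rgb(238, 101, 130) = #EE6582.
A 30% tone moves each channel 30% toward 128:
  R: 238 + 0.3×(128−238) = 238 − 33 = 205 → 205
  G: 101 + 8.1 = 109.1 → 109
  B: 130 + 0.3×(128−130) = 130 − 0.6 = 129.4 → 129
rgb(205, 109, 129) = #CD6D81.

#CD6D81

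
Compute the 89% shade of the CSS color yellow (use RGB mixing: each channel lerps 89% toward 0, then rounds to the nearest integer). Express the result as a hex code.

CSS yellow is rgb(255, 255, 0).
Per channel, c → c + 0.89(0 − c):
  R: 255 − 226.95 = 28.05 → 28
  G: 255 + 0.89×(0−255) = 255 − 226.95 = 28.05 → 28
  B: 0 + 0.89×(0−0) = 0 + 0 = 0 → 0
rgb(28, 28, 0) = #1c1c00.

#1c1c00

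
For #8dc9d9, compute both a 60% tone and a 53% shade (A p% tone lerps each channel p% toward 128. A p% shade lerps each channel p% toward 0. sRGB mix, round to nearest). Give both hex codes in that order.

#8dc9d9 is rgb(141, 201, 217).
60% tone:
  R: 141 − 7.8 = 133.2 → 133
  G: 201 − 43.8 = 157.2 → 157
  B: 217 + 0.6×(128−217) = 217 − 53.4 = 163.6 → 164
  → #859da4
53% shade:
  R: 141 + 0.53×(0−141) = 141 − 74.73 = 66.27 → 66
  G: 201 + 0.53×(0−201) = 201 − 106.53 = 94.47 → 94
  B: 217 + 0.53×(0−217) = 217 − 115.01 = 101.99 → 102
  → #425e66

#859da4, #425e66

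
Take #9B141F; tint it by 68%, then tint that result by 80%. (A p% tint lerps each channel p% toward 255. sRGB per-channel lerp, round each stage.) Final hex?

#F9F0F1

#9B141F is rgb(155, 20, 31).
A 68% tint moves each channel 68% toward 255:
  R: 155 + 0.68×(255−155) = 155 + 68 = 223 → 223
  G: 20 + 159.8 = 179.8 → 180
  B: 31 + 152.32 = 183.32 → 183
After the tint: rgb(223, 180, 183) = #DFB4B7.
An 80% tint moves each channel 80% toward 255:
  R: 223 + 0.8×(255−223) = 223 + 25.6 = 248.6 → 249
  G: 180 + 0.8×(255−180) = 180 + 60 = 240 → 240
  B: 183 + 57.6 = 240.6 → 241
rgb(249, 240, 241) = #F9F0F1.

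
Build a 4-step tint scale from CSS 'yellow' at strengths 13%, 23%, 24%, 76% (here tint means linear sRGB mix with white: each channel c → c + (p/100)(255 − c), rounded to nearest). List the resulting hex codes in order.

CSS yellow is rgb(255, 255, 0).
13%: (255→255, 255→255, 0 + 33.15 = 33.15→33) → #ffff21
23%: (255→255, 255→255, 0 + 58.65 = 58.65→59) → #ffff3b
24%: (255→255, 255→255, 0 + 61.2 = 61.2→61) → #ffff3d
76%: (255→255, 255→255, 0 + 193.8 = 193.8→194) → #ffffc2

#ffff21, #ffff3b, #ffff3d, #ffffc2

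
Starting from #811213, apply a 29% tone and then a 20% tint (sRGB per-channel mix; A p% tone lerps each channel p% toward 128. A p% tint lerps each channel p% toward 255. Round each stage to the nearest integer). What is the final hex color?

#9a5b5c

#811213 is rgb(129, 18, 19).
A 29% tone moves each channel 29% toward 128:
  R: 129 + 0.29×(128−129) = 129 − 0.29 = 128.71 → 129
  G: 18 + 31.9 = 49.9 → 50
  B: 19 + 0.29×(128−19) = 19 + 31.61 = 50.61 → 51
After the tone: rgb(129, 50, 51) = #813233.
A 20% tint moves each channel 20% toward 255:
  R: 129 + 0.2×(255−129) = 129 + 25.2 = 154.2 → 154
  G: 50 + 41 = 91 → 91
  B: 51 + 0.2×(255−51) = 51 + 40.8 = 91.8 → 92
rgb(154, 91, 92) = #9a5b5c.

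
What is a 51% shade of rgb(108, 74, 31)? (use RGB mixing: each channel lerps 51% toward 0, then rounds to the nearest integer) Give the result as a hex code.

A 51% shade moves each channel 51% toward 0:
  R: 108 − 55.08 = 52.92 → 53
  G: 74 − 37.74 = 36.26 → 36
  B: 31 + 0.51×(0−31) = 31 − 15.81 = 15.19 → 15
rgb(53, 36, 15) = #35240f.

#35240f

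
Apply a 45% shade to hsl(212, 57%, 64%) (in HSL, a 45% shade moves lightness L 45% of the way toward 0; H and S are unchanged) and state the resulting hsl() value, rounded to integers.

L moves 45% from 64 toward 0: 64 − 28.8 = 35.2 → 35.
H and S are unchanged.

hsl(212, 57%, 35%)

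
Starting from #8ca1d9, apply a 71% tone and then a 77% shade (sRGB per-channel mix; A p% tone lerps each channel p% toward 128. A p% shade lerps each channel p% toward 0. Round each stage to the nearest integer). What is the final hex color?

#8ca1d9 is rgb(140, 161, 217).
A 71% tone moves each channel 71% toward 128:
  R: 140 − 8.52 = 131.48 → 131
  G: 161 − 23.43 = 137.57 → 138
  B: 217 + 0.71×(128−217) = 217 − 63.19 = 153.81 → 154
After the tone: rgb(131, 138, 154) = #838a9a.
Lerp each channel 77% toward 0:
  R: 131 + 0.77×(0−131) = 131 − 100.87 = 30.13 → 30
  G: 138 + 0.77×(0−138) = 138 − 106.26 = 31.74 → 32
  B: 154 − 118.58 = 35.42 → 35
rgb(30, 32, 35) = #1e2023.

#1e2023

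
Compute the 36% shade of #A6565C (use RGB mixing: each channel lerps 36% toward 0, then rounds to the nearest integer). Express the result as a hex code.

#A6565C is rgb(166, 86, 92).
Lerp each channel 36% toward 0:
  R: 166 − 59.76 = 106.24 → 106
  G: 86 + 0.36×(0−86) = 86 − 30.96 = 55.04 → 55
  B: 92 − 33.12 = 58.88 → 59
rgb(106, 55, 59) = #6A373B.

#6A373B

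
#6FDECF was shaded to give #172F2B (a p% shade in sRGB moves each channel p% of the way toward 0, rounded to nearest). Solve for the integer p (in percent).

79%

#6FDECF is rgb(111, 222, 207); #172F2B is rgb(23, 47, 43).
On the G channel (widest range): 47 ≈ 222 + (p/100)(0 − 222), so p ≈ 100×(47 − 222)/(0 − 222) = -17500/-222 = 78.83.
p = 79 reproduces all three channels after rounding.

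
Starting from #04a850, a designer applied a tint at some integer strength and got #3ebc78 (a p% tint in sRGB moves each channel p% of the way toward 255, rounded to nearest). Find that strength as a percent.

23%

#04a850 is rgb(4, 168, 80); #3ebc78 is rgb(62, 188, 120).
On the R channel (widest range): 62 ≈ 4 + (p/100)(255 − 4), so p ≈ 100×(62 − 4)/(255 − 4) = 5800/251 = 23.11.
p = 23 reproduces all three channels after rounding.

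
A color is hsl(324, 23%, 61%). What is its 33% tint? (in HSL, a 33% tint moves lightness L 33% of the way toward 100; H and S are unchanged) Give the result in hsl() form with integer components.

hsl(324, 23%, 74%)

L moves 33% from 61 toward 100: 61 + 12.87 = 73.87 → 74.
H and S are unchanged.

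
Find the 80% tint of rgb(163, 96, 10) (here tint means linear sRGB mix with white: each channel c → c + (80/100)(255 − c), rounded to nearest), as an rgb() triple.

rgb(237, 223, 206)

Per channel, c → c + 0.8(255 − c):
  R: 163 + 0.8×(255−163) = 163 + 73.6 = 236.6 → 237
  G: 96 + 127.2 = 223.2 → 223
  B: 10 + 196 = 206 → 206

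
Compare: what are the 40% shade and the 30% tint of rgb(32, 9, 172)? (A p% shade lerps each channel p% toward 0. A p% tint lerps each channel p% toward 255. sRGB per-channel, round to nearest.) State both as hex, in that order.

#130567, #6353c5

40% shade:
  R: 32 + 0.4×(0−32) = 32 − 12.8 = 19.2 → 19
  G: 9 − 3.6 = 5.4 → 5
  B: 172 − 68.8 = 103.2 → 103
  → #130567
30% tint:
  R: 32 + 66.9 = 98.9 → 99
  G: 9 + 0.3×(255−9) = 9 + 73.8 = 82.8 → 83
  B: 172 + 0.3×(255−172) = 172 + 24.9 = 196.9 → 197
  → #6353c5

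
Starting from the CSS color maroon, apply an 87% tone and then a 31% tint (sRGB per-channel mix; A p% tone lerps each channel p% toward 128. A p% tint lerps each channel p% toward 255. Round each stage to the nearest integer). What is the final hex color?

CSS maroon is rgb(128, 0, 0).
Lerp each channel 87% toward 128:
  R: 128 + 0.87×(128−128) = 128 + 0 = 128 → 128
  G: 0 + 0.87×(128−0) = 0 + 111.36 = 111.36 → 111
  B: 0 + 111.36 = 111.36 → 111
After the tone: rgb(128, 111, 111) = #806f6f.
A 31% tint moves each channel 31% toward 255:
  R: 128 + 0.31×(255−128) = 128 + 39.37 = 167.37 → 167
  G: 111 + 44.64 = 155.64 → 156
  B: 111 + 0.31×(255−111) = 111 + 44.64 = 155.64 → 156
rgb(167, 156, 156) = #a79c9c.

#a79c9c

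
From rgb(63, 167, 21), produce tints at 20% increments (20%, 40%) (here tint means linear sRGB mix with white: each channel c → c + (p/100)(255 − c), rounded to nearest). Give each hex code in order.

#65b944, #8cca73

20%: (63 + 38.4 = 101.4→101, 167 + 17.6 = 184.6→185, 21 + 46.8 = 67.8→68) → #65b944
40%: (63 + 76.8 = 139.8→140, 167 + 35.2 = 202.2→202, 21 + 93.6 = 114.6→115) → #8cca73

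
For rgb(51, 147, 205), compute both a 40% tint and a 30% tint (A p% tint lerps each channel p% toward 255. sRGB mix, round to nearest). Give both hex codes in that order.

#85BEE1, #70B3DC

40% tint:
  R: 51 + 0.4×(255−51) = 51 + 81.6 = 132.6 → 133
  G: 147 + 0.4×(255−147) = 147 + 43.2 = 190.2 → 190
  B: 205 + 0.4×(255−205) = 205 + 20 = 225 → 225
  → #85BEE1
30% tint:
  R: 51 + 0.3×(255−51) = 51 + 61.2 = 112.2 → 112
  G: 147 + 0.3×(255−147) = 147 + 32.4 = 179.4 → 179
  B: 205 + 15 = 220 → 220
  → #70B3DC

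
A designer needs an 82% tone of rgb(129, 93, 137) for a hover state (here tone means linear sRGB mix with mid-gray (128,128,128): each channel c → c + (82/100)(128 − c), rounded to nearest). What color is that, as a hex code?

#807A82

Per channel, c → c + 0.82(128 − c):
  R: 129 + 0.82×(128−129) = 129 − 0.82 = 128.18 → 128
  G: 93 + 28.7 = 121.7 → 122
  B: 137 − 7.38 = 129.62 → 130
rgb(128, 122, 130) = #807A82.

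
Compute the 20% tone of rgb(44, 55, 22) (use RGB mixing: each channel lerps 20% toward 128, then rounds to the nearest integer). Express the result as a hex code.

Per channel, c → c + 0.2(128 − c):
  R: 44 + 16.8 = 60.8 → 61
  G: 55 + 0.2×(128−55) = 55 + 14.6 = 69.6 → 70
  B: 22 + 21.2 = 43.2 → 43
rgb(61, 70, 43) = #3d462b.

#3d462b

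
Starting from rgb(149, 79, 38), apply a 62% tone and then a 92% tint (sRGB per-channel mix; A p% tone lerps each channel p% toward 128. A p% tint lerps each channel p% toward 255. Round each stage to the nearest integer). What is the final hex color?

#F5F3F2

Lerp each channel 62% toward 128:
  R: 149 + 0.62×(128−149) = 149 − 13.02 = 135.98 → 136
  G: 79 + 0.62×(128−79) = 79 + 30.38 = 109.38 → 109
  B: 38 + 55.8 = 93.8 → 94
After the tone: rgb(136, 109, 94) = #886D5E.
A 92% tint moves each channel 92% toward 255:
  R: 136 + 0.92×(255−136) = 136 + 109.48 = 245.48 → 245
  G: 109 + 0.92×(255−109) = 109 + 134.32 = 243.32 → 243
  B: 94 + 0.92×(255−94) = 94 + 148.12 = 242.12 → 242
rgb(245, 243, 242) = #F5F3F2.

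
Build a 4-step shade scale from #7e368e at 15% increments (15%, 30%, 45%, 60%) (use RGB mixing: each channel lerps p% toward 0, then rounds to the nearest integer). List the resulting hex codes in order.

#7e368e is rgb(126, 54, 142).
15%: (126 − 18.9 = 107.1→107, 54 − 8.1 = 45.9→46, 142 − 21.3 = 120.7→121) → #6b2e79
30%: (126 − 37.8 = 88.2→88, 54 − 16.2 = 37.8→38, 142 − 42.6 = 99.4→99) → #582663
45%: (126 − 56.7 = 69.3→69, 54 − 24.3 = 29.7→30, 142 − 63.9 = 78.1→78) → #451e4e
60%: (126 − 75.6 = 50.4→50, 54 − 32.4 = 21.6→22, 142 − 85.2 = 56.8→57) → #321639

#6b2e79, #582663, #451e4e, #321639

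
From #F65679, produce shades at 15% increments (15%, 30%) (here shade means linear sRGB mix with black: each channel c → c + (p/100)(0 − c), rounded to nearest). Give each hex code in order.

#F65679 is rgb(246, 86, 121).
15%: (246 − 36.9 = 209.1→209, 86 − 12.9 = 73.1→73, 121 − 18.15 = 102.85→103) → #D14967
30%: (246 − 73.8 = 172.2→172, 86 − 25.8 = 60.2→60, 121 − 36.3 = 84.7→85) → #AC3C55

#D14967, #AC3C55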